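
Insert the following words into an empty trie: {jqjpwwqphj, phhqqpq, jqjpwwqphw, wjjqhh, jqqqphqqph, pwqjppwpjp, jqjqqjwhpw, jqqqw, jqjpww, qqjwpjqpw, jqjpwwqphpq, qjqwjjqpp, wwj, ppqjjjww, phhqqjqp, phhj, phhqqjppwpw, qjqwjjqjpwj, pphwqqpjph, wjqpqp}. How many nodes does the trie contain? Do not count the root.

102

Count nodes per top-level branch (shared prefixes stored once):
  'j'-branch (jqjpww, jqjpwwqphj, jqjpwwqphpq, jqjpwwqphw, jqjqqjwhpw, jqqqphqqph, jqqqw): 29 nodes
  'p'-branch (phhj, phhqqjppwpw, phhqqjqp, phhqqpq, pphwqqpjph, ppqjjjww, pwqjppwpjp): 40 nodes
  'q'-branch (qjqwjjqjpwj, qjqwjjqpp, qqjwpjqpw): 21 nodes
  'w'-branch (wjjqhh, wjqpqp, wwj): 12 nodes
Sum: 102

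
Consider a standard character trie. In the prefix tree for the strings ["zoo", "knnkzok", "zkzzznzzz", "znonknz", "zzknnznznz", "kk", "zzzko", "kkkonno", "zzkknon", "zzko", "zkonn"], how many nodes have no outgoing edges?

10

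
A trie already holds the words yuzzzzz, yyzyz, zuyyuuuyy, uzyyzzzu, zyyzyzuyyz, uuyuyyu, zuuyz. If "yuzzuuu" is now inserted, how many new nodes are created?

"yuzz" is already a path in the trie; the remaining "uuu" must be added.
New nodes needed: |"yuzzuuu"| − 4 = 7 − 4 = 3.

3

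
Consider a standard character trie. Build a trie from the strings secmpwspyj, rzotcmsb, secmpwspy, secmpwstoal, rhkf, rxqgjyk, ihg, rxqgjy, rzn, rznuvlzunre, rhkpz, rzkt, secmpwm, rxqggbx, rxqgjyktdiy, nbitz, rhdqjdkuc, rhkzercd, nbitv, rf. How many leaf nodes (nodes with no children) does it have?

16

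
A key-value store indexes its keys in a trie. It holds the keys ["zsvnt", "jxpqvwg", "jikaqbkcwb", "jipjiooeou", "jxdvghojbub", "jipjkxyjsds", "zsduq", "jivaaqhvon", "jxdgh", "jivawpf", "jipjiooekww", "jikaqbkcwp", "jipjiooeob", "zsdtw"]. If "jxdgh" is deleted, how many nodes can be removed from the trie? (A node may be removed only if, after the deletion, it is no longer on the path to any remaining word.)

After clearing the end-marker at "jxdgh", prune upward until reaching a node still needed by another word.
The suffix "gh" (2 nodes) is used only by "jxdgh"; the node for "jxd" still has the child "v", so pruning stops there.
Nodes removed: 2

2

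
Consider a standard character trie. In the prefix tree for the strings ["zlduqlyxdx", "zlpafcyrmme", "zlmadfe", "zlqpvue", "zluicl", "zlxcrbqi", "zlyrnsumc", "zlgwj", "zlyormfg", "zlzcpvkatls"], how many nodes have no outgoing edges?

A leaf is a node with no children — equivalently, the end of a word that is not a proper prefix of any other stored word.
Those words: "zlduqlyxdx", "zlgwj", "zlmadfe", "zlpafcyrmme", "zlqpvue", "zluicl", "zlxcrbqi", "zlyormfg", "zlyrnsumc", "zlzcpvkatls"
Leaf count: 10

10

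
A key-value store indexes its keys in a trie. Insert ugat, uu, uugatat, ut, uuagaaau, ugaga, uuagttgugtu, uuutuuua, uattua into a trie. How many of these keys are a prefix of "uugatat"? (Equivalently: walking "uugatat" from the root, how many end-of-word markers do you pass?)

Traverse "uugatat" character by character; count nodes along the way that are marked as word ends.
Prefixes of the query that are stored words: "uu", "uugatat"
Count: 2

2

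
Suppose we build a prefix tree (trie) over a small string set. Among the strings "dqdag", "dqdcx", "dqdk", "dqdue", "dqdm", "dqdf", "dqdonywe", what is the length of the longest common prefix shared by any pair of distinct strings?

Look for the deepest trie node that still has at least two words in its subtree.
"dqdag" and "dqdcx" agree on "dqd" (3 characters) before diverging; nothing deeper is shared.
Longest shared-prefix length: 3

3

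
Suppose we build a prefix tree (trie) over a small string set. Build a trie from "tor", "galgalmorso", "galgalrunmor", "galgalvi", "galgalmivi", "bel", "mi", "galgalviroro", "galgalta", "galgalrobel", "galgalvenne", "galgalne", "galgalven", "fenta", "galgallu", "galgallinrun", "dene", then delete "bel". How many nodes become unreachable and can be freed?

3

A node on "bel"'s path can go only if nothing else ends at it or branches off below it.
No other word shares any prefix with "bel", so all 3 of its nodes go.
Nodes removed: 3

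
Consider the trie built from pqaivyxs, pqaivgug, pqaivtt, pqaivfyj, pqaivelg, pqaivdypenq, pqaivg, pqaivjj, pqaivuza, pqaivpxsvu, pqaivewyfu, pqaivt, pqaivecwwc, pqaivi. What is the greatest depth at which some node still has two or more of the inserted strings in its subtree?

Look for the deepest trie node that still has at least two words in its subtree.
e.g. "pqaivecwwc" and "pqaivelg" share the prefix "pqaive" of length 6; no pair shares a longer one.
Longest shared-prefix length: 6

6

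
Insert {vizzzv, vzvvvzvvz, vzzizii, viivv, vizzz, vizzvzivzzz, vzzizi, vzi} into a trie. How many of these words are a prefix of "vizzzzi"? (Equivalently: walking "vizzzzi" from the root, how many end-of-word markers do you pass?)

Walk "vizzzzi" from the root; an end-of-word marker is hit whenever a stored word is a prefix of "vizzzzi".
Prefixes of the query that are stored words: "vizzz"
Count: 1

1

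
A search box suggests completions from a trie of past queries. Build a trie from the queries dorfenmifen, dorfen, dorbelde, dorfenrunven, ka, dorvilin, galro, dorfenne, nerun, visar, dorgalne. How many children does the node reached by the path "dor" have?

Walk "dor" from the root, arriving at one node.
Characters that immediately follow "dor" among the stored strings: {b, f, g, v}.
That node has 4 child edges.

4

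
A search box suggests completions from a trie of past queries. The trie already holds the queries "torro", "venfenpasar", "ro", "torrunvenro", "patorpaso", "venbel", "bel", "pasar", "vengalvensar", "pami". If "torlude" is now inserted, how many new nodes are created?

4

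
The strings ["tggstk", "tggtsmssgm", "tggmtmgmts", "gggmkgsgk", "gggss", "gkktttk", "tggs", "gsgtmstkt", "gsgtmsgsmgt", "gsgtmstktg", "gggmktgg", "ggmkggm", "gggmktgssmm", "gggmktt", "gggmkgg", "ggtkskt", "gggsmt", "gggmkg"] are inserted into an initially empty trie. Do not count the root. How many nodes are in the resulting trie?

Trace insertions, counting only characters that open a new branch:
  "tggstk" → 6 new (t, g, g, s, t, k)
  "tggtsmssgm" → prefix "tgg" already present; 7 new (t, s, m, s, s, g, m)
  "tggmtmgmts" → prefix "tgg" already present; 7 new (m, t, m, g, m, t, s)
  "gggmkgsgk" → 9 new (g, g, g, m, k, g, s, g, k)
  "gggss" → prefix "ggg" already present; 2 new (s, s)
  "gkktttk" → prefix "g" already present; 6 new (k, k, t, t, t, k)
  "tggs" → prefix "tggs" already present; 0 new (none)
  "gsgtmstkt" → prefix "g" already present; 8 new (s, g, t, m, s, t, k, t)
  "gsgtmsgsmgt" → prefix "gsgtms" already present; 5 new (g, s, m, g, t)
  "gsgtmstktg" → prefix "gsgtmstkt" already present; 1 new (g)
  "gggmktgg" → prefix "gggmk" already present; 3 new (t, g, g)
  "ggmkggm" → prefix "gg" already present; 5 new (m, k, g, g, m)
  "gggmktgssmm" → prefix "gggmktg" already present; 4 new (s, s, m, m)
  "gggmktt" → prefix "gggmkt" already present; 1 new (t)
  "gggmkgg" → prefix "gggmkg" already present; 1 new (g)
  "ggtkskt" → prefix "gg" already present; 5 new (t, k, s, k, t)
  "gggsmt" → prefix "gggs" already present; 2 new (m, t)
  "gggmkg" → prefix "gggmkg" already present; 0 new (none)
Total nodes = 6 + 7 + 7 + 9 + 2 + 6 + 0 + 8 + 5 + 1 + 3 + 5 + 4 + 1 + 1 + 5 + 2 + 0 = 72

72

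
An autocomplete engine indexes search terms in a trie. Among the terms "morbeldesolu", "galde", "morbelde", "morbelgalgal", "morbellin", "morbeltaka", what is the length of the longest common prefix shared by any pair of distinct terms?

Look for the deepest trie node that still has at least two words in its subtree.
e.g. "morbelde" and "morbeldesolu" share the prefix "morbelde" of length 8; no pair shares a longer one.
Longest shared-prefix length: 8

8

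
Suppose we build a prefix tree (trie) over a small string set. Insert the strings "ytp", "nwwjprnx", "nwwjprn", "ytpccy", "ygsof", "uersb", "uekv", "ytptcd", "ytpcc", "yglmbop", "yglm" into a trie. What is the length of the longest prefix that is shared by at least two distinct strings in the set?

7

Look for the deepest trie node that still has at least two words in its subtree.
"nwwjprn" and "nwwjprnx" agree on "nwwjprn" (7 characters) before diverging; nothing deeper is shared.
Longest shared-prefix length: 7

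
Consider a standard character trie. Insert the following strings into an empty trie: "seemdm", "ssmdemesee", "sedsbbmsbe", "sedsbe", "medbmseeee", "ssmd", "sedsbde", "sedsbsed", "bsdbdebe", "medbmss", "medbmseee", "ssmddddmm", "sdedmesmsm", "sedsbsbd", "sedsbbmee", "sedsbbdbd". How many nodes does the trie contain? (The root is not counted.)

Trace insertions, counting only characters that open a new branch:
  "seemdm" → 6 new (s, e, e, m, d, m)
  "ssmdemesee" → prefix "s" already present; 9 new (s, m, d, e, m, e, s, e, e)
  "sedsbbmsbe" → prefix "se" already present; 8 new (d, s, b, b, m, s, b, e)
  "sedsbe" → prefix "sedsb" already present; 1 new (e)
  "medbmseeee" → 10 new (m, e, d, b, m, s, e, e, e, e)
  "ssmd" → prefix "ssmd" already present; 0 new (none)
  "sedsbde" → prefix "sedsb" already present; 2 new (d, e)
  "sedsbsed" → prefix "sedsb" already present; 3 new (s, e, d)
  "bsdbdebe" → 8 new (b, s, d, b, d, e, b, e)
  "medbmss" → prefix "medbms" already present; 1 new (s)
  "medbmseee" → prefix "medbmseee" already present; 0 new (none)
  "ssmddddmm" → prefix "ssmd" already present; 5 new (d, d, d, m, m)
  "sdedmesmsm" → prefix "s" already present; 9 new (d, e, d, m, e, s, m, s, m)
  "sedsbsbd" → prefix "sedsbs" already present; 2 new (b, d)
  "sedsbbmee" → prefix "sedsbbm" already present; 2 new (e, e)
  "sedsbbdbd" → prefix "sedsbb" already present; 3 new (d, b, d)
Total nodes = 6 + 9 + 8 + 1 + 10 + 0 + 2 + 3 + 8 + 1 + 0 + 5 + 9 + 2 + 2 + 3 = 69

69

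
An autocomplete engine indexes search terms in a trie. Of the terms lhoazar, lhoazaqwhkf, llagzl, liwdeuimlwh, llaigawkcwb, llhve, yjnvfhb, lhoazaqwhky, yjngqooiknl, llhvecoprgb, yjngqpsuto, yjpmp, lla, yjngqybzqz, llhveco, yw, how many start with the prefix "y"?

6

Walk to "y"; the words in its subtree are exactly those with that prefix.
Words under "y": yjngqooiknl, yjngqpsuto, yjngqybzqz, yjnvfhb, yjpmp, yw
Count: 6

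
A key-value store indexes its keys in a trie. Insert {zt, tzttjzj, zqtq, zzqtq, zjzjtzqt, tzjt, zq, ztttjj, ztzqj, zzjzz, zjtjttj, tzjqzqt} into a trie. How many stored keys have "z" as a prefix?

9

Filter for entries beginning with "z":
Words under "z": zjtjttj, zjzjtzqt, zq, zqtq, zt, ztttjj, ztzqj, zzjzz, zzqtq
Count: 9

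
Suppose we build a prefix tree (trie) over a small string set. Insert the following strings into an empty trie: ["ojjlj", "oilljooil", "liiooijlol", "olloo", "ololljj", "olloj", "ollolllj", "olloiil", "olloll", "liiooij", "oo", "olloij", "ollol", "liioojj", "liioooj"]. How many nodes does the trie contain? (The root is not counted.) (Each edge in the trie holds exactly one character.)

46

Trace insertions, counting only characters that open a new branch:
  "ojjlj" → 5 new (o, j, j, l, j)
  "oilljooil" → prefix "o" already present; 8 new (i, l, l, j, o, o, i, l)
  "liiooijlol" → 10 new (l, i, i, o, o, i, j, l, o, l)
  "olloo" → prefix "o" already present; 4 new (l, l, o, o)
  "ololljj" → prefix "ol" already present; 5 new (o, l, l, j, j)
  "olloj" → prefix "ollo" already present; 1 new (j)
  "ollolllj" → prefix "ollo" already present; 4 new (l, l, l, j)
  "olloiil" → prefix "ollo" already present; 3 new (i, i, l)
  "olloll" → prefix "olloll" already present; 0 new (none)
  "liiooij" → prefix "liiooij" already present; 0 new (none)
  "oo" → prefix "o" already present; 1 new (o)
  "olloij" → prefix "olloi" already present; 1 new (j)
  "ollol" → prefix "ollol" already present; 0 new (none)
  "liioojj" → prefix "liioo" already present; 2 new (j, j)
  "liioooj" → prefix "liioo" already present; 2 new (o, j)
Total nodes = 5 + 8 + 10 + 4 + 5 + 1 + 4 + 3 + 0 + 0 + 1 + 1 + 0 + 2 + 2 = 46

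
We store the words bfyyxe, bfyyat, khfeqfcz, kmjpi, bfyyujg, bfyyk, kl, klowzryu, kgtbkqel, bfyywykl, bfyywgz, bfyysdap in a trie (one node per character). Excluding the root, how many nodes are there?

48

Insert word by word; a character creates a node only if that edge doesn't already exist:
  "bfyyxe" → 6 new (b, f, y, y, x, e)
  "bfyyat" → prefix "bfyy" already present; 2 new (a, t)
  "khfeqfcz" → 8 new (k, h, f, e, q, f, c, z)
  "kmjpi" → prefix "k" already present; 4 new (m, j, p, i)
  "bfyyujg" → prefix "bfyy" already present; 3 new (u, j, g)
  "bfyyk" → prefix "bfyy" already present; 1 new (k)
  "kl" → prefix "k" already present; 1 new (l)
  "klowzryu" → prefix "kl" already present; 6 new (o, w, z, r, y, u)
  "kgtbkqel" → prefix "k" already present; 7 new (g, t, b, k, q, e, l)
  "bfyywykl" → prefix "bfyy" already present; 4 new (w, y, k, l)
  "bfyywgz" → prefix "bfyyw" already present; 2 new (g, z)
  "bfyysdap" → prefix "bfyy" already present; 4 new (s, d, a, p)
Total nodes = 6 + 2 + 8 + 4 + 3 + 1 + 1 + 6 + 7 + 4 + 2 + 4 = 48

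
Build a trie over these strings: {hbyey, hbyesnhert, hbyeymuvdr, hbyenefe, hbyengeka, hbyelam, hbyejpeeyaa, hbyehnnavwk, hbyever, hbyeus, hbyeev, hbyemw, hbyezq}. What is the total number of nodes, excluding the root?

52

Insert word by word; a character creates a node only if that edge doesn't already exist:
  "hbyey" → 5 new (h, b, y, e, y)
  "hbyesnhert" → prefix "hbye" already present; 6 new (s, n, h, e, r, t)
  "hbyeymuvdr" → prefix "hbyey" already present; 5 new (m, u, v, d, r)
  "hbyenefe" → prefix "hbye" already present; 4 new (n, e, f, e)
  "hbyengeka" → prefix "hbyen" already present; 4 new (g, e, k, a)
  "hbyelam" → prefix "hbye" already present; 3 new (l, a, m)
  "hbyejpeeyaa" → prefix "hbye" already present; 7 new (j, p, e, e, y, a, a)
  "hbyehnnavwk" → prefix "hbye" already present; 7 new (h, n, n, a, v, w, k)
  "hbyever" → prefix "hbye" already present; 3 new (v, e, r)
  "hbyeus" → prefix "hbye" already present; 2 new (u, s)
  "hbyeev" → prefix "hbye" already present; 2 new (e, v)
  "hbyemw" → prefix "hbye" already present; 2 new (m, w)
  "hbyezq" → prefix "hbye" already present; 2 new (z, q)
Total nodes = 5 + 6 + 5 + 4 + 4 + 3 + 7 + 7 + 3 + 2 + 2 + 2 + 2 = 52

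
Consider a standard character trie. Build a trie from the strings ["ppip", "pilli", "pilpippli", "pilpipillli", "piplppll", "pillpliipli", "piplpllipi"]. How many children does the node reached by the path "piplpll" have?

The children of the "piplpll" node are the distinct next characters among strings starting with "piplpll".
Characters that immediately follow "piplpll" among the stored strings: {i}.
That node has 1 child edge.

1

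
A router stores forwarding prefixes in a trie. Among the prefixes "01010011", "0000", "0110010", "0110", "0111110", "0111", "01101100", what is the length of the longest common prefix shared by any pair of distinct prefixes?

4

The deepest shared node is where two words last agree before diverging.
"0110" and "0110010" agree on "0110" (4 characters) before diverging; nothing deeper is shared.
Longest shared-prefix length: 4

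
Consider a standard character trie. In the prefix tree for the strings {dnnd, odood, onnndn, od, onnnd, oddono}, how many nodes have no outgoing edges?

A leaf is a node with no children — equivalently, the end of a word that is not a proper prefix of any other stored word.
Those words: "dnnd", "oddono", "odood", "onnndn"
Leaf count: 4

4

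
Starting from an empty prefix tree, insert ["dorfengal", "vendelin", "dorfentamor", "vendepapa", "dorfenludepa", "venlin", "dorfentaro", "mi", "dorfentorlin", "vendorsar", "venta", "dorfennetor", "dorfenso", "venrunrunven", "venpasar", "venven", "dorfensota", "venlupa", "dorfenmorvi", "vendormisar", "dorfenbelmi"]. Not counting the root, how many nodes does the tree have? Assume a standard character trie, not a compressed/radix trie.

95

Insert word by word; a character creates a node only if that edge doesn't already exist:
  "dorfengal" → 9 new (d, o, r, f, e, n, g, a, l)
  "vendelin" → 8 new (v, e, n, d, e, l, i, n)
  "dorfentamor" → prefix "dorfen" already present; 5 new (t, a, m, o, r)
  "vendepapa" → prefix "vende" already present; 4 new (p, a, p, a)
  "dorfenludepa" → prefix "dorfen" already present; 6 new (l, u, d, e, p, a)
  "venlin" → prefix "ven" already present; 3 new (l, i, n)
  "dorfentaro" → prefix "dorfenta" already present; 2 new (r, o)
  "mi" → 2 new (m, i)
  "dorfentorlin" → prefix "dorfent" already present; 5 new (o, r, l, i, n)
  "vendorsar" → prefix "vend" already present; 5 new (o, r, s, a, r)
  "venta" → prefix "ven" already present; 2 new (t, a)
  "dorfennetor" → prefix "dorfen" already present; 5 new (n, e, t, o, r)
  "dorfenso" → prefix "dorfen" already present; 2 new (s, o)
  "venrunrunven" → prefix "ven" already present; 9 new (r, u, n, r, u, n, v, e, n)
  "venpasar" → prefix "ven" already present; 5 new (p, a, s, a, r)
  "venven" → prefix "ven" already present; 3 new (v, e, n)
  "dorfensota" → prefix "dorfenso" already present; 2 new (t, a)
  "venlupa" → prefix "venl" already present; 3 new (u, p, a)
  "dorfenmorvi" → prefix "dorfen" already present; 5 new (m, o, r, v, i)
  "vendormisar" → prefix "vendor" already present; 5 new (m, i, s, a, r)
  "dorfenbelmi" → prefix "dorfen" already present; 5 new (b, e, l, m, i)
Total nodes = 9 + 8 + 5 + 4 + 6 + 3 + 2 + 2 + 5 + 5 + 2 + 5 + 2 + 9 + 5 + 3 + 2 + 3 + 5 + 5 + 5 = 95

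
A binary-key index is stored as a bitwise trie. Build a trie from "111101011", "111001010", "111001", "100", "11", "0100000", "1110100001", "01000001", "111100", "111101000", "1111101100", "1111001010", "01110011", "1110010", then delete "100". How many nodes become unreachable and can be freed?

A node on "100"'s path can go only if nothing else ends at it or branches off below it.
The suffix "00" (2 nodes) is used only by "100"; the node for "1" still has the child "1", so pruning stops there.
Nodes removed: 2

2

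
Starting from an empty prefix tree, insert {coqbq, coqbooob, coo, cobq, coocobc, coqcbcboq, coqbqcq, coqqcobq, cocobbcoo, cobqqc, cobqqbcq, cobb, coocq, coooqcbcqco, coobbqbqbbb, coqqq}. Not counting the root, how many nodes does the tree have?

60

Insert word by word; a character creates a node only if that edge doesn't already exist:
  "coqbq" → 5 new (c, o, q, b, q)
  "coqbooob" → prefix "coqb" already present; 4 new (o, o, o, b)
  "coo" → prefix "co" already present; 1 new (o)
  "cobq" → prefix "co" already present; 2 new (b, q)
  "coocobc" → prefix "coo" already present; 4 new (c, o, b, c)
  "coqcbcboq" → prefix "coq" already present; 6 new (c, b, c, b, o, q)
  "coqbqcq" → prefix "coqbq" already present; 2 new (c, q)
  "coqqcobq" → prefix "coq" already present; 5 new (q, c, o, b, q)
  "cocobbcoo" → prefix "co" already present; 7 new (c, o, b, b, c, o, o)
  "cobqqc" → prefix "cobq" already present; 2 new (q, c)
  "cobqqbcq" → prefix "cobqq" already present; 3 new (b, c, q)
  "cobb" → prefix "cob" already present; 1 new (b)
  "coocq" → prefix "cooc" already present; 1 new (q)
  "coooqcbcqco" → prefix "coo" already present; 8 new (o, q, c, b, c, q, c, o)
  "coobbqbqbbb" → prefix "coo" already present; 8 new (b, b, q, b, q, b, b, b)
  "coqqq" → prefix "coqq" already present; 1 new (q)
Total nodes = 5 + 4 + 1 + 2 + 4 + 6 + 2 + 5 + 7 + 2 + 3 + 1 + 1 + 8 + 8 + 1 = 60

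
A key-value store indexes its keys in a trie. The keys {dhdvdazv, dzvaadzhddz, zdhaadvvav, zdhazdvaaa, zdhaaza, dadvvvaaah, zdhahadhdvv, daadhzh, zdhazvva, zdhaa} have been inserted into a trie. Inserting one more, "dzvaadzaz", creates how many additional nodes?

2

The longest prefix of "dzvaadzaz" already in the trie is "dzvaadz" (length 7).
Each of the 2 remaining characters creates one node.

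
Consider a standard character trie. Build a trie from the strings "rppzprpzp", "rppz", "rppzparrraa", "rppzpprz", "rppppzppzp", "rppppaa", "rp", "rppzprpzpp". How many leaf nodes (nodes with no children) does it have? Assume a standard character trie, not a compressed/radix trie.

5

A leaf is a node with no children — equivalently, the end of a word that is not a proper prefix of any other stored word.
Those words: "rppppaa", "rppppzppzp", "rppzparrraa", "rppzpprz", "rppzprpzpp"
Leaf count: 5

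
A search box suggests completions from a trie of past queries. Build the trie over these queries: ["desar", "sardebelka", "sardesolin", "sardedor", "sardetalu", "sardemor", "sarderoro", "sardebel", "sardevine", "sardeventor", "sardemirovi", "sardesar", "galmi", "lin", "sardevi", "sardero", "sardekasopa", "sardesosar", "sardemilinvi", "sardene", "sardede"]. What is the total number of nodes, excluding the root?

Count nodes per top-level branch (shared prefixes stored once):
  'd'-branch (desar): 5 nodes
  'g'-branch (galmi): 5 nodes
  'l'-branch (lin): 3 nodes
  's'-branch (sardebel, sardebelka, sardede, sardedor, sardekasopa, sardemilinvi, sardemirovi, sardemor, sardene, sardero, sarderoro, sardesar, sardesolin, sardesosar, sardetalu, sardeventor, sardevi, sardevine): 62 nodes
Sum: 75

75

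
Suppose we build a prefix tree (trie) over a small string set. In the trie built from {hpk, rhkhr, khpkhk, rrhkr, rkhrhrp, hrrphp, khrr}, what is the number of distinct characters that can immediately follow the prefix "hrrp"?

The children of the "hrrp" node are the distinct next characters among strings starting with "hrrp".
Distinct next characters after "hrrp": h.
That node has 1 child edge.

1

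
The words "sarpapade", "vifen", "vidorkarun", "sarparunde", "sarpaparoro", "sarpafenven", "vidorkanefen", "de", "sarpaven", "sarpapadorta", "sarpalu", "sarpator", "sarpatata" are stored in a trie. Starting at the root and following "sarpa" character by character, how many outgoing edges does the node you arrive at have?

Follow the path "sarpa" to its node, then look at its outgoing edges.
Characters that immediately follow "sarpa" among the stored strings: {f, l, p, r, t, v}.
That node has 6 child edges.

6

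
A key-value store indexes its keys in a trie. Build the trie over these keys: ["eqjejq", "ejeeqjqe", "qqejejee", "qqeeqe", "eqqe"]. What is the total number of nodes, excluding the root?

26

Trie structure (* marks end of a word):
(root)
├─ e
│  ├─ j
│  │  └─ e
│  │     └─ e
│  │        └─ q
│  │           └─ j
│  │              └─ q
│  │                 └─ e *
│  └─ q
│     ├─ j
│     │  └─ e
│     │     └─ j
│     │        └─ q *
│     └─ q
│        └─ e *
└─ q
   └─ q
      └─ e
         ├─ e
         │  └─ q
         │     └─ e *
         └─ j
            └─ e
               └─ j
                  └─ e
                     └─ e *
Counting every labelled node above: 26.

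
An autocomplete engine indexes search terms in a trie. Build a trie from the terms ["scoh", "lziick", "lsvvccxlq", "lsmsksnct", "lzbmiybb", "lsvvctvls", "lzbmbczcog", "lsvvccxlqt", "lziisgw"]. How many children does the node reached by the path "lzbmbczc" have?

The children of the "lzbmbczc" node are the distinct next characters among strings starting with "lzbmbczc".
Distinct next characters after "lzbmbczc": o.
That node has 1 child edge.

1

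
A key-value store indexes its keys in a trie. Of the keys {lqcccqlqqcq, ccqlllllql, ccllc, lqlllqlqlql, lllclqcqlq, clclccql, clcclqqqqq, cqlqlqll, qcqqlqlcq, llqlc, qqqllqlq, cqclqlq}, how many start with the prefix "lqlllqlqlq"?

1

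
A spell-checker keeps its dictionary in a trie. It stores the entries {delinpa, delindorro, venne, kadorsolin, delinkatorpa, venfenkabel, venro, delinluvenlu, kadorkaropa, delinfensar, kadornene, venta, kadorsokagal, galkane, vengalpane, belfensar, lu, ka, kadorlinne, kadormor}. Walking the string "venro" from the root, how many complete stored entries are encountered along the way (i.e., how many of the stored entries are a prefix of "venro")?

1

Check each prefix of "venro" against the stored set — each match is an end-marker on the path.
Prefixes of the query that are stored words: "venro"
Count: 1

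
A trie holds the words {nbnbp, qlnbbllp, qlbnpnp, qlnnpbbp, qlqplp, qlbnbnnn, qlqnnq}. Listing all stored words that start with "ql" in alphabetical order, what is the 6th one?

Filter for "ql…" and sort: "qlbnbnnn", "qlbnpnp", "qlnbbllp", "qlnnpbbp", "qlqnnq", "qlqplp"
The 6th is qlqplp.

qlqplp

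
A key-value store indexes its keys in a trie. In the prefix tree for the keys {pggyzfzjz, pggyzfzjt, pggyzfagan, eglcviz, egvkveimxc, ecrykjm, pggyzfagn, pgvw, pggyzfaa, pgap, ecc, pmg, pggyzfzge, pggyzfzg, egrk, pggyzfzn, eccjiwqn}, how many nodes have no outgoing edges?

15

Leaves are exactly the stored words that no other stored word extends.
Those words: "eccjiwqn", "ecrykjm", "eglcviz", "egrk", "egvkveimxc", "pgap", "pggyzfaa", "pggyzfagan", "pggyzfagn", "pggyzfzge", "pggyzfzjt", "pggyzfzjz", "pggyzfzn", "pgvw", "pmg"
Leaf count: 15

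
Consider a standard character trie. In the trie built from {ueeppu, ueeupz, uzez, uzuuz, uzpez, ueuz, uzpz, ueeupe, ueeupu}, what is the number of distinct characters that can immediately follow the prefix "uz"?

3

Follow the path "uz" to its node, then look at its outgoing edges.
Distinct next characters after "uz": e, p, u.
That node has 3 child edges.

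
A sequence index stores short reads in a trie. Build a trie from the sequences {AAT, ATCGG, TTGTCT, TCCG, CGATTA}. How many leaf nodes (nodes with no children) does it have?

A leaf is a node with no children — equivalently, the end of a word that is not a proper prefix of any other stored word.
Those words: "AAT", "ATCGG", "CGATTA", "TCCG", "TTGTCT"
Leaf count: 5

5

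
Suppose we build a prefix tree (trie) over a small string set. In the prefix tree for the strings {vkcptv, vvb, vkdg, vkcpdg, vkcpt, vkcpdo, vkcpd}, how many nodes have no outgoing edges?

5

A leaf is a node with no children — equivalently, the end of a word that is not a proper prefix of any other stored word.
Those words: "vkcpdg", "vkcpdo", "vkcptv", "vkdg", "vvb"
Leaf count: 5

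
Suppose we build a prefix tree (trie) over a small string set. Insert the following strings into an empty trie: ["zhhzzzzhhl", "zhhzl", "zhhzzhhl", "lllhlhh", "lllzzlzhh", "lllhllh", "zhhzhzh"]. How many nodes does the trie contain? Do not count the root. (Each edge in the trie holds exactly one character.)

32

Trie structure (* marks end of a word):
(root)
├─ l
│  └─ l
│     └─ l
│        ├─ h
│        │  └─ l
│        │     ├─ h
│        │     │  └─ h *
│        │     └─ l
│        │        └─ h *
│        └─ z
│           └─ z
│              └─ l
│                 └─ z
│                    └─ h
│                       └─ h *
└─ z
   └─ h
      └─ h
         └─ z
            ├─ h
            │  └─ z
            │     └─ h *
            ├─ l *
            └─ z
               ├─ h
               │  └─ h
               │     └─ l *
               └─ z
                  └─ z
                     └─ h
                        └─ h
                           └─ l *
Counting every labelled node above: 32.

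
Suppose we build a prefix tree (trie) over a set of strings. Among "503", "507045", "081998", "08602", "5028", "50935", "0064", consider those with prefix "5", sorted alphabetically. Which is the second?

503

Filter for "5…" and sort: "5028", "503", "507045", "50935"
Position 2: 503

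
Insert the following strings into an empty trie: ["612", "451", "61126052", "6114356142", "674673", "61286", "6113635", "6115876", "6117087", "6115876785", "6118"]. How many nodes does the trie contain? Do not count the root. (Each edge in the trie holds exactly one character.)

42

Insert word by word; a character creates a node only if that edge doesn't already exist:
  "612" → 3 new (6, 1, 2)
  "451" → 3 new (4, 5, 1)
  "61126052" → prefix "61" already present; 6 new (1, 2, 6, 0, 5, 2)
  "6114356142" → prefix "611" already present; 7 new (4, 3, 5, 6, 1, 4, 2)
  "674673" → prefix "6" already present; 5 new (7, 4, 6, 7, 3)
  "61286" → prefix "612" already present; 2 new (8, 6)
  "6113635" → prefix "611" already present; 4 new (3, 6, 3, 5)
  "6115876" → prefix "611" already present; 4 new (5, 8, 7, 6)
  "6117087" → prefix "611" already present; 4 new (7, 0, 8, 7)
  "6115876785" → prefix "6115876" already present; 3 new (7, 8, 5)
  "6118" → prefix "611" already present; 1 new (8)
Total nodes = 3 + 3 + 6 + 7 + 5 + 2 + 4 + 4 + 4 + 3 + 1 = 42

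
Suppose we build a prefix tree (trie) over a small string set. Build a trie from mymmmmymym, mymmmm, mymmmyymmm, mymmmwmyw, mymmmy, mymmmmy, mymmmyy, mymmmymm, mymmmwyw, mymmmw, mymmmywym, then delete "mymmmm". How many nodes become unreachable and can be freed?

0

A node on "mymmmm"'s path can go only if nothing else ends at it or branches off below it.
Every node on "mymmmm" is still needed (e.g. by "mymmmmymym"), so nothing is freed.
Nodes removed: 0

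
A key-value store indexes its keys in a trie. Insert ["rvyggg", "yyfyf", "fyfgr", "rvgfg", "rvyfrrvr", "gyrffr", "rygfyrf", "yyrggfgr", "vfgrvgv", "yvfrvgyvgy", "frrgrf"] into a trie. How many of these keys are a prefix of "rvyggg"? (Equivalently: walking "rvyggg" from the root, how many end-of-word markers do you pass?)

1

Traverse "rvyggg" character by character; count nodes along the way that are marked as word ends.
Prefixes of the query that are stored words: "rvyggg"
Count: 1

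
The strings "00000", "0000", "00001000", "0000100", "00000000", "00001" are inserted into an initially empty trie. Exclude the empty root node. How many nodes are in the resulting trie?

12

Insert word by word; a character creates a node only if that edge doesn't already exist:
  "00000" → 5 new (0, 0, 0, 0, 0)
  "0000" → prefix "0000" already present; 0 new (none)
  "00001000" → prefix "0000" already present; 4 new (1, 0, 0, 0)
  "0000100" → prefix "0000100" already present; 0 new (none)
  "00000000" → prefix "00000" already present; 3 new (0, 0, 0)
  "00001" → prefix "00001" already present; 0 new (none)
Total nodes = 5 + 0 + 4 + 0 + 3 + 0 = 12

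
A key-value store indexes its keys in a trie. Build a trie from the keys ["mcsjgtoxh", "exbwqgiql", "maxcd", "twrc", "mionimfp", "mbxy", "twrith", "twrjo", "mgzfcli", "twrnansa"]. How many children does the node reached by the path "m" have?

5

Follow the path "m" to its node, then look at its outgoing edges.
Distinct next characters after "m": a, b, c, g, i.
That node has 5 child edges.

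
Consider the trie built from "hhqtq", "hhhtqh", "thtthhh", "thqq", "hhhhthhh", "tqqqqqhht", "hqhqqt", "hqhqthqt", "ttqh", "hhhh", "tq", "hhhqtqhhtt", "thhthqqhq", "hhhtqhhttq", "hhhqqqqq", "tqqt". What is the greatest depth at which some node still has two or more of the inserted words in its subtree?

The deepest shared node is where two words last agree before diverging.
e.g. "hhhtqh" and "hhhtqhhttq" share the prefix "hhhtqh" of length 6; no pair shares a longer one.
Longest shared-prefix length: 6

6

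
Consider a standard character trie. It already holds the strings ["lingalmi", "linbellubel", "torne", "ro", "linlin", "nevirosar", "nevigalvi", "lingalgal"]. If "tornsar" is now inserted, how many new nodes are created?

3

The longest prefix of "tornsar" already in the trie is "torn" (length 4).
New nodes needed: |"tornsar"| − 4 = 7 − 4 = 3.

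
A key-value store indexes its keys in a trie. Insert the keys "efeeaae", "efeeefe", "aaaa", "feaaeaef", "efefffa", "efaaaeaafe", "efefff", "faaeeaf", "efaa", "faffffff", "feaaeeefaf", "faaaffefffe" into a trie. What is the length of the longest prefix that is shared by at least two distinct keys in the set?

6

Equivalently: take the maximum, over all pairs, of their longest common prefix length.
"efefff" and "efefffa" agree on "efefff" (6 characters) before diverging; nothing deeper is shared.
Longest shared-prefix length: 6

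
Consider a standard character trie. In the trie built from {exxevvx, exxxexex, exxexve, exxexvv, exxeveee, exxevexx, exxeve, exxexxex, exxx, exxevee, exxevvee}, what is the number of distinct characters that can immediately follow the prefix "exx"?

Follow the path "exx" to its node, then look at its outgoing edges.
Characters that immediately follow "exx" among the stored strings: {e, x}.
That node has 2 child edges.

2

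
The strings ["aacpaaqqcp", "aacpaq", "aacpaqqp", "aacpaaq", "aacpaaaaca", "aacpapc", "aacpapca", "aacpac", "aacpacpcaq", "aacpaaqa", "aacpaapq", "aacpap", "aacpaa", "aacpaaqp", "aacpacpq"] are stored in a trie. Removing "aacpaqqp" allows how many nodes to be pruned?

After clearing the end-marker at "aacpaqqp", prune upward until reaching a node still needed by another word.
The suffix "qp" (2 nodes) is used only by "aacpaqqp"; "aacpaq" is itself a stored word, so pruning stops there.
Nodes removed: 2

2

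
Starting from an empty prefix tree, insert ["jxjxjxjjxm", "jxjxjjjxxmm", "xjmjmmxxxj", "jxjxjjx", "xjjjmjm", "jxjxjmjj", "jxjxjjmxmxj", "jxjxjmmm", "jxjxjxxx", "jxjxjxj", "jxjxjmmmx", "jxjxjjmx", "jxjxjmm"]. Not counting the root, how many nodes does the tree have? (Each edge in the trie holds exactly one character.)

Insert word by word; a character creates a node only if that edge doesn't already exist:
  "jxjxjxjjxm" → 10 new (j, x, j, x, j, x, j, j, x, m)
  "jxjxjjjxxmm" → prefix "jxjxj" already present; 6 new (j, j, x, x, m, m)
  "xjmjmmxxxj" → 10 new (x, j, m, j, m, m, x, x, x, j)
  "jxjxjjx" → prefix "jxjxjj" already present; 1 new (x)
  "xjjjmjm" → prefix "xj" already present; 5 new (j, j, m, j, m)
  "jxjxjmjj" → prefix "jxjxj" already present; 3 new (m, j, j)
  "jxjxjjmxmxj" → prefix "jxjxjj" already present; 5 new (m, x, m, x, j)
  "jxjxjmmm" → prefix "jxjxjm" already present; 2 new (m, m)
  "jxjxjxxx" → prefix "jxjxjx" already present; 2 new (x, x)
  "jxjxjxj" → prefix "jxjxjxj" already present; 0 new (none)
  "jxjxjmmmx" → prefix "jxjxjmmm" already present; 1 new (x)
  "jxjxjjmx" → prefix "jxjxjjmx" already present; 0 new (none)
  "jxjxjmm" → prefix "jxjxjmm" already present; 0 new (none)
Total nodes = 10 + 6 + 10 + 1 + 5 + 3 + 5 + 2 + 2 + 0 + 1 + 0 + 0 = 45

45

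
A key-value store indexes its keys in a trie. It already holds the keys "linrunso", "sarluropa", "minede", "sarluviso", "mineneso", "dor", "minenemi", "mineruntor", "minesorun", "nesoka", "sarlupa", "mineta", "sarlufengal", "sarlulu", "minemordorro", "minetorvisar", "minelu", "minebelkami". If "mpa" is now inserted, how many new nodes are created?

2

"m" is already a path in the trie; the remaining "pa" must be added.
So 3 − 1 = 2 new nodes.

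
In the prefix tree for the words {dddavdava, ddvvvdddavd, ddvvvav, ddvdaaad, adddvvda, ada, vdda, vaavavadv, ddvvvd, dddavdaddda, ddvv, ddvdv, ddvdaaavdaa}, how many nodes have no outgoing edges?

11

A leaf is a node with no children — equivalently, the end of a word that is not a proper prefix of any other stored word.
Those words: "ada", "adddvvda", "dddavdaddda", "dddavdava", "ddvdaaad", "ddvdaaavdaa", "ddvdv", "ddvvvav", "ddvvvdddavd", "vaavavadv", "vdda"
Leaf count: 11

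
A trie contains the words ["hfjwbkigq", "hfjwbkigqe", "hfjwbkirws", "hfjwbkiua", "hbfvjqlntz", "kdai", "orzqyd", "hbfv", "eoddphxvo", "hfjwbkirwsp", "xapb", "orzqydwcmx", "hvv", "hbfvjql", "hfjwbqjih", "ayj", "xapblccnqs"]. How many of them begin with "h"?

Filter for entries beginning with "h":
Words under "h": hbfv, hbfvjql, hbfvjqlntz, hfjwbkigq, hfjwbkigqe, hfjwbkirws, hfjwbkirwsp, hfjwbkiua, hfjwbqjih, hvv
Count: 10

10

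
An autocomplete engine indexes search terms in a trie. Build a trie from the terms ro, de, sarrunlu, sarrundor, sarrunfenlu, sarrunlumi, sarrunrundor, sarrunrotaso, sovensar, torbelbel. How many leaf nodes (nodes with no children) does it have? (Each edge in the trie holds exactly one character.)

A leaf is a node with no children — equivalently, the end of a word that is not a proper prefix of any other stored word.
Those words: "de", "ro", "sarrundor", "sarrunfenlu", "sarrunlumi", "sarrunrotaso", "sarrunrundor", "sovensar", "torbelbel"
Leaf count: 9

9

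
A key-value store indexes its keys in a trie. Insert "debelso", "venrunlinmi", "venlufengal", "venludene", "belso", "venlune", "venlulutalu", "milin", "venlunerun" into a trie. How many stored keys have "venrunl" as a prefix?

1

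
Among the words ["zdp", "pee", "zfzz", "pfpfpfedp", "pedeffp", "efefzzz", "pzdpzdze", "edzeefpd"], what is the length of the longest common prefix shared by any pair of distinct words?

2

Look for the deepest trie node that still has at least two words in its subtree.
e.g. "pedeffp" and "pee" share the prefix "pe" of length 2; no pair shares a longer one.
Longest shared-prefix length: 2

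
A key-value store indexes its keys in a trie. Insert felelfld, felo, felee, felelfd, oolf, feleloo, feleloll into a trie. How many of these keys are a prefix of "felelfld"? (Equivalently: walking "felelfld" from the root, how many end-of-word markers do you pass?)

Walk "felelfld" from the root; an end-of-word marker is hit whenever a stored word is a prefix of "felelfld".
Prefixes of the query that are stored words: "felelfld"
Count: 1

1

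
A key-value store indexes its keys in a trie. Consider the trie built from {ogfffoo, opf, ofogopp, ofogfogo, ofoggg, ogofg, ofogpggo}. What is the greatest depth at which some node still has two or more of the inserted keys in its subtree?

4

The deepest shared node is where two words last agree before diverging.
e.g. "ofogfogo" and "ofoggg" share the prefix "ofog" of length 4; no pair shares a longer one.
Longest shared-prefix length: 4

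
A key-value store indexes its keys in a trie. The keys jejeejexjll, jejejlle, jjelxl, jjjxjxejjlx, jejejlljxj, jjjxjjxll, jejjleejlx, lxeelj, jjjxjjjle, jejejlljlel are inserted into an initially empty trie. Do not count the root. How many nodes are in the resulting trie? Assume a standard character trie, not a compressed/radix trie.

Insert word by word; a character creates a node only if that edge doesn't already exist:
  "jejeejexjll" → 11 new (j, e, j, e, e, j, e, x, j, l, l)
  "jejejlle" → prefix "jeje" already present; 4 new (j, l, l, e)
  "jjelxl" → prefix "j" already present; 5 new (j, e, l, x, l)
  "jjjxjxejjlx" → prefix "jj" already present; 9 new (j, x, j, x, e, j, j, l, x)
  "jejejlljxj" → prefix "jejejll" already present; 3 new (j, x, j)
  "jjjxjjxll" → prefix "jjjxj" already present; 4 new (j, x, l, l)
  "jejjleejlx" → prefix "jej" already present; 7 new (j, l, e, e, j, l, x)
  "lxeelj" → 6 new (l, x, e, e, l, j)
  "jjjxjjjle" → prefix "jjjxjj" already present; 3 new (j, l, e)
  "jejejlljlel" → prefix "jejejllj" already present; 3 new (l, e, l)
Total nodes = 11 + 4 + 5 + 9 + 3 + 4 + 7 + 6 + 3 + 3 = 55

55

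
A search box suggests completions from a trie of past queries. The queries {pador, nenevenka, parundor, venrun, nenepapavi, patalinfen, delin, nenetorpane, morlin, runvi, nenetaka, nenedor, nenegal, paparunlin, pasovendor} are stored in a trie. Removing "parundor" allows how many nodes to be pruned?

After clearing the end-marker at "parundor", prune upward until reaching a node still needed by another word.
The suffix "rundor" (6 nodes) is used only by "parundor"; the node for "pa" still has the child "d", so pruning stops there.
Nodes removed: 6

6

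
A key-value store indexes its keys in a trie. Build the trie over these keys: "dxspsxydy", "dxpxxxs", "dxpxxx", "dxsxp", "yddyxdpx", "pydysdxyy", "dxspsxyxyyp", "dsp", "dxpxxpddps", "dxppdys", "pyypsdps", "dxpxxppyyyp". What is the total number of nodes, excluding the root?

59

Count nodes per top-level branch (shared prefixes stored once):
  'd'-branch (dsp, dxppdys, dxpxxpddps, dxpxxppyyyp, dxpxxx, dxpxxxs, dxspsxydy, dxspsxyxyyp, dxsxp): 36 nodes
  'p'-branch (pydysdxyy, pyypsdps): 15 nodes
  'y'-branch (yddyxdpx): 8 nodes
Sum: 59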